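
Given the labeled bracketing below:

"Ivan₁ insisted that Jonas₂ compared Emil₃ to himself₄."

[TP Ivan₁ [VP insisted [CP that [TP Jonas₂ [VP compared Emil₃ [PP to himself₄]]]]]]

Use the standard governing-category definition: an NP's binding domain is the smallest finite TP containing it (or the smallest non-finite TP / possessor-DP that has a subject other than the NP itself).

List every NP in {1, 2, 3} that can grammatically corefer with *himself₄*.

*himself* is an anaphor, so Principle A applies: it must be bound in its binding domain.
Binding domain of *himself₄*: the embedded TP, whose subject is Jonas₂.
*Ivan₁* c-commands the anaphor but is outside its binding domain → cannot satisfy Principle A.
*Jonas₂* c-commands the anaphor within its binding domain → licit binder.
*Emil₃* c-commands the anaphor within its binding domain → licit binder.

{2, 3}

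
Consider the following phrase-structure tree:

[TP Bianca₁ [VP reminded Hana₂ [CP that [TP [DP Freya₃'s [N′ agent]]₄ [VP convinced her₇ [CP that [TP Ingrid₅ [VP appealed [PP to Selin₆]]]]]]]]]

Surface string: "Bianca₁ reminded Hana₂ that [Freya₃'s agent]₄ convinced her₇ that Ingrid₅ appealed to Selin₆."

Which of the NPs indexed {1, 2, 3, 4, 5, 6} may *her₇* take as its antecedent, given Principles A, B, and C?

{1, 2, 3}

*her* is a pronoun, so Principle B applies: it must be free in its binding domain.
Binding domain of *her₇*: the embedded TP, whose subject is [Freya₃'s agent]₄.
*Bianca₁* c-commands the pronoun but from outside its binding domain, and is not c-commanded by it → coindexation permitted.
*Hana₂* c-commands the pronoun but from outside its binding domain, and is not c-commanded by it → coindexation permitted.
*Freya₃* and the pronoun do not c-command one another → neither Principle B nor Principle C is at stake; coindexation permitted.
*[Freya₃'s agent]₄* c-commands the pronoun within its binding domain → coindexation would violate Principle B.
*Ingrid₅*: the pronoun c-commands this R-expression → coindexation would violate Principle C on *Ingrid₅*.
*Selin₆*: the pronoun c-commands this R-expression → coindexation would violate Principle C on *Selin₆*.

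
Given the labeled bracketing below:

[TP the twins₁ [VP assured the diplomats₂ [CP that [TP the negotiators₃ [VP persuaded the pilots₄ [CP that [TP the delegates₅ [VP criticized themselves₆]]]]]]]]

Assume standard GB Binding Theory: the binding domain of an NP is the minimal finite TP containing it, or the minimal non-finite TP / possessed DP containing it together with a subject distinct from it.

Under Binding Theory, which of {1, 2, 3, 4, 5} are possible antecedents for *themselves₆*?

{5}

*themselves* is an anaphor, so Principle A applies: it must be bound in its binding domain.
Binding domain of *themselves₆*: the embedded TP, whose subject is the delegates₅.
*the twins₁* c-commands the anaphor but is outside its binding domain → cannot satisfy Principle A.
*the diplomats₂* c-commands the anaphor but is outside its binding domain → cannot satisfy Principle A.
*the negotiators₃* c-commands the anaphor but is outside its binding domain → cannot satisfy Principle A.
*the pilots₄* c-commands the anaphor but is outside its binding domain → cannot satisfy Principle A.
*the delegates₅* c-commands the anaphor within its binding domain → licit binder.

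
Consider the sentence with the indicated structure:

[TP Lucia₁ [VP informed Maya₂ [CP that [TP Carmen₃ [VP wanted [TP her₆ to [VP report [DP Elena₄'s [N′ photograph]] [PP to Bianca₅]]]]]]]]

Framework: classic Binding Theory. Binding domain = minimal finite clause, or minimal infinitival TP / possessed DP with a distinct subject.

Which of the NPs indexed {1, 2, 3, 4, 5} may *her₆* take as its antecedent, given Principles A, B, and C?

{1, 2}

*her* is a pronoun, so Principle B applies: it must be free in its binding domain.
Binding domain of *her₆*: the embedded TP, whose subject is Carmen₃.
*Lucia₁* c-commands the pronoun but from outside its binding domain, and is not c-commanded by it → coindexation permitted.
*Maya₂* c-commands the pronoun but from outside its binding domain, and is not c-commanded by it → coindexation permitted.
*Carmen₃* c-commands the pronoun within its binding domain → coindexation would violate Principle B.
*Elena₄*: the pronoun c-commands this R-expression → coindexation would violate Principle C on *Elena₄*.
*Bianca₅*: the pronoun c-commands this R-expression → coindexation would violate Principle C on *Bianca₅*.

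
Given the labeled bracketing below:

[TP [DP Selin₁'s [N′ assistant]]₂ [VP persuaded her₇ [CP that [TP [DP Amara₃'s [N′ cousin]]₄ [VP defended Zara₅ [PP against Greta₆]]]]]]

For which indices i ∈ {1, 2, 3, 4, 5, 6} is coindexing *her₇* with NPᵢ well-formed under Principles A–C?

*her* is a pronoun, so Principle B applies: it must be free in its binding domain.
Binding domain of *her₇*: the matrix TP, whose subject is [Selin₁'s assistant]₂.
*Selin₁* and the pronoun do not c-command one another → neither Principle B nor Principle C is at stake; coindexation permitted.
*[Selin₁'s assistant]₂* c-commands the pronoun within its binding domain → coindexation would violate Principle B.
*Amara₃*: the pronoun c-commands this R-expression → coindexation would violate Principle C on *Amara₃*.
*[Amara₃'s cousin]₄*: the pronoun c-commands this R-expression → coindexation would violate Principle C on *[Amara₃'s cousin]₄*.
*Zara₅*: the pronoun c-commands this R-expression → coindexation would violate Principle C on *Zara₅*.
*Greta₆*: the pronoun c-commands this R-expression → coindexation would violate Principle C on *Greta₆*.

{1}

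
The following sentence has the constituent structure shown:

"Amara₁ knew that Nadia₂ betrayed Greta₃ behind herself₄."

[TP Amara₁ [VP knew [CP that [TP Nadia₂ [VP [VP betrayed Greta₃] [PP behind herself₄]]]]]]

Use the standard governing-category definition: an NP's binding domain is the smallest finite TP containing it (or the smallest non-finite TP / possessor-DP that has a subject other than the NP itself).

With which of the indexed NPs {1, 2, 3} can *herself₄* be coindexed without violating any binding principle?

*herself* is an anaphor, so Principle A applies: it must be bound in its binding domain.
Binding domain of *herself₄*: the embedded TP, whose subject is Nadia₂.
*Amara₁* c-commands the anaphor but is outside its binding domain → cannot satisfy Principle A.
*Nadia₂* c-commands the anaphor within its binding domain → licit binder.
*Greta₃* does not c-command the anaphor → cannot bind it.

{2}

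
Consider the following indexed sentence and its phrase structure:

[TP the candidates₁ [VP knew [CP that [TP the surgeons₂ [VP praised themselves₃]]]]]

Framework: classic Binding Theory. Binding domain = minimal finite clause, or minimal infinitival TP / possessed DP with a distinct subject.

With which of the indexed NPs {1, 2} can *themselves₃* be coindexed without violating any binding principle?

{2}

*themselves* is an anaphor, so Principle A applies: it must be bound in its binding domain.
Binding domain of *themselves₃*: the embedded TP, whose subject is the surgeons₂.
*the candidates₁* c-commands the anaphor but is outside its binding domain → cannot satisfy Principle A.
*the surgeons₂* c-commands the anaphor within its binding domain → licit binder.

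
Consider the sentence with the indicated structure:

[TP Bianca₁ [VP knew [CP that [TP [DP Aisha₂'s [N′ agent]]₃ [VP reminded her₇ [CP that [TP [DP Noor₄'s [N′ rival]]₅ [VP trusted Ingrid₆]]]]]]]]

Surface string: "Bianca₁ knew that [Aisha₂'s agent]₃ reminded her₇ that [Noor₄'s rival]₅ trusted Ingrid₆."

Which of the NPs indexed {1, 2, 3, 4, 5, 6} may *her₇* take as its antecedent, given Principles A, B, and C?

*her* is a pronoun, so Principle B applies: it must be free in its binding domain.
Binding domain of *her₇*: the embedded TP, whose subject is [Aisha₂'s agent]₃.
*Bianca₁* c-commands the pronoun but from outside its binding domain, and is not c-commanded by it → coindexation permitted.
*Aisha₂* and the pronoun do not c-command one another → neither Principle B nor Principle C is at stake; coindexation permitted.
*[Aisha₂'s agent]₃* c-commands the pronoun within its binding domain → coindexation would violate Principle B.
*Noor₄*: the pronoun c-commands this R-expression → coindexation would violate Principle C on *Noor₄*.
*[Noor₄'s rival]₅*: the pronoun c-commands this R-expression → coindexation would violate Principle C on *[Noor₄'s rival]₅*.
*Ingrid₆*: the pronoun c-commands this R-expression → coindexation would violate Principle C on *Ingrid₆*.

{1, 2}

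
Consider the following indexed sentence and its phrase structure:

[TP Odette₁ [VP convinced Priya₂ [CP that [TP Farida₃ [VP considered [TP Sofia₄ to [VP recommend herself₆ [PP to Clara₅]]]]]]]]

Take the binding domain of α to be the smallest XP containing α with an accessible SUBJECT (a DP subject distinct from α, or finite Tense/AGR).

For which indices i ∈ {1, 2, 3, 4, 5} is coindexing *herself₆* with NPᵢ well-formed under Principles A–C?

*herself* is an anaphor, so Principle A applies: it must be bound in its binding domain.
Binding domain of *herself₆*: the embedded TP, whose subject is Sofia₄.
*Odette₁* c-commands the anaphor but is outside its binding domain → cannot satisfy Principle A.
*Priya₂* c-commands the anaphor but is outside its binding domain → cannot satisfy Principle A.
*Farida₃* c-commands the anaphor but is outside its binding domain → cannot satisfy Principle A.
*Sofia₄* c-commands the anaphor within its binding domain → licit binder.
*Clara₅* does not c-command the anaphor → cannot bind it.

{4}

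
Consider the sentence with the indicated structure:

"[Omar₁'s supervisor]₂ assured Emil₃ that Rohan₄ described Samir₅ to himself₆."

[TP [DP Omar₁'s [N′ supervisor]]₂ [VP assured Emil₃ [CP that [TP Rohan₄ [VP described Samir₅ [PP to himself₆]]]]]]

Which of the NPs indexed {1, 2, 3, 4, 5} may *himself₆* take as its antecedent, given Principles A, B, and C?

*himself* is an anaphor, so Principle A applies: it must be bound in its binding domain.
Binding domain of *himself₆*: the embedded TP, whose subject is Rohan₄.
*Omar₁* does not c-command the anaphor → cannot bind it.
*[Omar₁'s supervisor]₂* c-commands the anaphor but is outside its binding domain → cannot satisfy Principle A.
*Emil₃* c-commands the anaphor but is outside its binding domain → cannot satisfy Principle A.
*Rohan₄* c-commands the anaphor within its binding domain → licit binder.
*Samir₅* c-commands the anaphor within its binding domain → licit binder.

{4, 5}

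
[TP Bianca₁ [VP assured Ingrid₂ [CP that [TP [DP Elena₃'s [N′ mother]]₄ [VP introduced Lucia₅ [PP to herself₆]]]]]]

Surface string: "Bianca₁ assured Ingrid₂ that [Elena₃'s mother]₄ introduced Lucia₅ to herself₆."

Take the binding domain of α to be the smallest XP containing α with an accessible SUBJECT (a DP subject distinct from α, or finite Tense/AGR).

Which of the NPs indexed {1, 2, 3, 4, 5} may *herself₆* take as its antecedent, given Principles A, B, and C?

{4, 5}

*herself* is an anaphor, so Principle A applies: it must be bound in its binding domain.
Binding domain of *herself₆*: the embedded TP, whose subject is [Elena₃'s mother]₄.
*Bianca₁* c-commands the anaphor but is outside its binding domain → cannot satisfy Principle A.
*Ingrid₂* c-commands the anaphor but is outside its binding domain → cannot satisfy Principle A.
*Elena₃* does not c-command the anaphor → cannot bind it.
*[Elena₃'s mother]₄* c-commands the anaphor within its binding domain → licit binder.
*Lucia₅* c-commands the anaphor within its binding domain → licit binder.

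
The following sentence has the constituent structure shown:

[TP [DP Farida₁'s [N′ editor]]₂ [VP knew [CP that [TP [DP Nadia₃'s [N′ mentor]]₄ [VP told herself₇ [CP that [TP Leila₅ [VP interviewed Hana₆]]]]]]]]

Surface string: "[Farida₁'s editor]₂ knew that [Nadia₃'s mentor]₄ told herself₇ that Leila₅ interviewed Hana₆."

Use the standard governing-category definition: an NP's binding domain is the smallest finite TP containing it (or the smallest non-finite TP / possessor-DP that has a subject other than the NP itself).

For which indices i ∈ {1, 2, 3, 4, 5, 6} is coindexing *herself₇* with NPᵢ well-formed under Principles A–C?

{4}

*herself* is an anaphor, so Principle A applies: it must be bound in its binding domain.
Binding domain of *herself₇*: the embedded TP, whose subject is [Nadia₃'s mentor]₄.
*Farida₁* does not c-command the anaphor → cannot bind it.
*[Farida₁'s editor]₂* c-commands the anaphor but is outside its binding domain → cannot satisfy Principle A.
*Nadia₃* does not c-command the anaphor → cannot bind it.
*[Nadia₃'s mentor]₄* c-commands the anaphor within its binding domain → licit binder.
*Leila₅* does not c-command the anaphor → cannot bind it.
*Hana₆* does not c-command the anaphor → cannot bind it.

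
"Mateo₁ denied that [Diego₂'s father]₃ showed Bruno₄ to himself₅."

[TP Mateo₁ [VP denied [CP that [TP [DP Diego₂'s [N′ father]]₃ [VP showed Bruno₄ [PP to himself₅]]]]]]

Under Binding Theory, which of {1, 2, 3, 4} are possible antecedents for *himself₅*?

{3, 4}

*himself* is an anaphor, so Principle A applies: it must be bound in its binding domain.
Binding domain of *himself₅*: the embedded TP, whose subject is [Diego₂'s father]₃.
*Mateo₁* c-commands the anaphor but is outside its binding domain → cannot satisfy Principle A.
*Diego₂* does not c-command the anaphor → cannot bind it.
*[Diego₂'s father]₃* c-commands the anaphor within its binding domain → licit binder.
*Bruno₄* c-commands the anaphor within its binding domain → licit binder.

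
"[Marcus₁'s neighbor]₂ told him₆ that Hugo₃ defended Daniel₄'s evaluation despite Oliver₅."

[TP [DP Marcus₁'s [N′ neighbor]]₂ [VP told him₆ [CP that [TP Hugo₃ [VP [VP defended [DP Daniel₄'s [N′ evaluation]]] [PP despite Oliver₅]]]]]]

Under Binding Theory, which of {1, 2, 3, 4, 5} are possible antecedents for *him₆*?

*him* is a pronoun, so Principle B applies: it must be free in its binding domain.
Binding domain of *him₆*: the matrix TP, whose subject is [Marcus₁'s neighbor]₂.
*Marcus₁* and the pronoun do not c-command one another → neither Principle B nor Principle C is at stake; coindexation permitted.
*[Marcus₁'s neighbor]₂* c-commands the pronoun within its binding domain → coindexation would violate Principle B.
*Hugo₃*: the pronoun c-commands this R-expression → coindexation would violate Principle C on *Hugo₃*.
*Daniel₄*: the pronoun c-commands this R-expression → coindexation would violate Principle C on *Daniel₄*.
*Oliver₅*: the pronoun c-commands this R-expression → coindexation would violate Principle C on *Oliver₅*.

{1}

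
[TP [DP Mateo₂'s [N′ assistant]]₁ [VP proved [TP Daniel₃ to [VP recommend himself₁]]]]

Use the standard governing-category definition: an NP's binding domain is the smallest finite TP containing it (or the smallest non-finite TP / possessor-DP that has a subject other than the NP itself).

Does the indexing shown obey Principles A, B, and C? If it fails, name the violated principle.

The two coindexed NPs are *[Mateo₂'s assistant]₁* and *himself₁*.
*himself₁* is an anaphor. Principle A requires it to be bound within its binding domain — the embedded TP, whose subject is Daniel₃.
Within that domain it is c-commanded by *Daniel₃*, which does not share its index.
*[Mateo₂'s assistant]₁* does c-command the anaphor, but from outside its binding domain.
The anaphor is unbound in its domain → Principle A violation.

Principle A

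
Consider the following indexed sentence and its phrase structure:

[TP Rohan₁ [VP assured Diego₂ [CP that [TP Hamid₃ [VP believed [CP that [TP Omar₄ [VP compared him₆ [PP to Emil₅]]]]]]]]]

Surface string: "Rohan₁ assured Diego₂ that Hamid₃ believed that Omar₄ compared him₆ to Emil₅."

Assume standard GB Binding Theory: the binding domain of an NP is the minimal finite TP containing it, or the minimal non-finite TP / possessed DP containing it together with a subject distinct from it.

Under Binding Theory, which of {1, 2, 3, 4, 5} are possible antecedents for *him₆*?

{1, 2, 3}

*him* is a pronoun, so Principle B applies: it must be free in its binding domain.
Binding domain of *him₆*: the embedded TP, whose subject is Omar₄.
*Rohan₁* c-commands the pronoun but from outside its binding domain, and is not c-commanded by it → coindexation permitted.
*Diego₂* c-commands the pronoun but from outside its binding domain, and is not c-commanded by it → coindexation permitted.
*Hamid₃* c-commands the pronoun but from outside its binding domain, and is not c-commanded by it → coindexation permitted.
*Omar₄* c-commands the pronoun within its binding domain → coindexation would violate Principle B.
*Emil₅*: the pronoun c-commands this R-expression → coindexation would violate Principle C on *Emil₅*.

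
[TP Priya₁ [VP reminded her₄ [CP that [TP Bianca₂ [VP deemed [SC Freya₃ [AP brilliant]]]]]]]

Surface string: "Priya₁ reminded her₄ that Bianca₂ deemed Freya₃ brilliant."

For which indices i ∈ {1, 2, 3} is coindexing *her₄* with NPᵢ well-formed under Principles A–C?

*her* is a pronoun, so Principle B applies: it must be free in its binding domain.
Binding domain of *her₄*: the matrix TP, whose subject is Priya₁.
*Priya₁* c-commands the pronoun within its binding domain → coindexation would violate Principle B.
*Bianca₂*: the pronoun c-commands this R-expression → coindexation would violate Principle C on *Bianca₂*.
*Freya₃*: the pronoun c-commands this R-expression → coindexation would violate Principle C on *Freya₃*.

none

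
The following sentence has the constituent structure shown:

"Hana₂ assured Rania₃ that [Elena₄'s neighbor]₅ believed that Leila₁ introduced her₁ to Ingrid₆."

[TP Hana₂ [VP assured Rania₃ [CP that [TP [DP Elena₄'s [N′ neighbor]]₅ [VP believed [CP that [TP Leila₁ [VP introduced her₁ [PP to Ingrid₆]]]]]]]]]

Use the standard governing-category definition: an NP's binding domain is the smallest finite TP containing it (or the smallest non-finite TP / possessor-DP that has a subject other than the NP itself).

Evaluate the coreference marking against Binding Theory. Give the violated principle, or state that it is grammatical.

Principle B

The two coindexed NPs are *Leila₁* and *her₁*.
*her₁* is a pronoun. Its binding domain is the embedded TP, whose subject is Leila₁.
*Leila₁* c-commands it within that domain and carries the same index.
The pronoun is locally bound → Principle B violation.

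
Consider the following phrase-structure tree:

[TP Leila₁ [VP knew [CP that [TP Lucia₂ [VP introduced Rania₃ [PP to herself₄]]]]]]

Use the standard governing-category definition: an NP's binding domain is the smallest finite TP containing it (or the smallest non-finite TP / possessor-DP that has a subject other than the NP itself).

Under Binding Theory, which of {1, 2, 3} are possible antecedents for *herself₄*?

*herself* is an anaphor, so Principle A applies: it must be bound in its binding domain.
Binding domain of *herself₄*: the embedded TP, whose subject is Lucia₂.
*Leila₁* c-commands the anaphor but is outside its binding domain → cannot satisfy Principle A.
*Lucia₂* c-commands the anaphor within its binding domain → licit binder.
*Rania₃* c-commands the anaphor within its binding domain → licit binder.

{2, 3}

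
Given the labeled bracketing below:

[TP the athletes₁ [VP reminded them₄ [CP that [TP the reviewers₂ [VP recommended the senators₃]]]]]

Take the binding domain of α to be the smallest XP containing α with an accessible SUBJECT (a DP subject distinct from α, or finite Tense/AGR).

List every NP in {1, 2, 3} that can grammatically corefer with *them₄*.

*them* is a pronoun, so Principle B applies: it must be free in its binding domain.
Binding domain of *them₄*: the matrix TP, whose subject is the athletes₁.
*the athletes₁* c-commands the pronoun within its binding domain → coindexation would violate Principle B.
*the reviewers₂*: the pronoun c-commands this R-expression → coindexation would violate Principle C on *the reviewers₂*.
*the senators₃*: the pronoun c-commands this R-expression → coindexation would violate Principle C on *the senators₃*.

none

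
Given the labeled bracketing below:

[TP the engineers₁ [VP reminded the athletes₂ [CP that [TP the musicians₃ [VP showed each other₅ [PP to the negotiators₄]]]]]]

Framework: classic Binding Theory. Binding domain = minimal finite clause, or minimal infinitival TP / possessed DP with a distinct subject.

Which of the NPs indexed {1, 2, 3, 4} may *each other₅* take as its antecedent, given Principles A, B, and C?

{3}

*each other* is an anaphor, so Principle A applies: it must be bound in its binding domain.
Binding domain of *each other₅*: the embedded TP, whose subject is the musicians₃.
*the engineers₁* c-commands the anaphor but is outside its binding domain → cannot satisfy Principle A.
*the athletes₂* c-commands the anaphor but is outside its binding domain → cannot satisfy Principle A.
*the musicians₃* c-commands the anaphor within its binding domain → licit binder.
*the negotiators₄* does not c-command the anaphor → cannot bind it.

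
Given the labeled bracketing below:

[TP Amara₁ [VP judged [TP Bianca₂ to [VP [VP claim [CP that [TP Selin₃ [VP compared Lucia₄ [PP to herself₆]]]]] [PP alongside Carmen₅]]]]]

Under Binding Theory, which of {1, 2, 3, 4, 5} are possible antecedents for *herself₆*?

{3, 4}

*herself* is an anaphor, so Principle A applies: it must be bound in its binding domain.
Binding domain of *herself₆*: the embedded TP, whose subject is Selin₃.
*Amara₁* c-commands the anaphor but is outside its binding domain → cannot satisfy Principle A.
*Bianca₂* c-commands the anaphor but is outside its binding domain → cannot satisfy Principle A.
*Selin₃* c-commands the anaphor within its binding domain → licit binder.
*Lucia₄* c-commands the anaphor within its binding domain → licit binder.
*Carmen₅* does not c-command the anaphor → cannot bind it.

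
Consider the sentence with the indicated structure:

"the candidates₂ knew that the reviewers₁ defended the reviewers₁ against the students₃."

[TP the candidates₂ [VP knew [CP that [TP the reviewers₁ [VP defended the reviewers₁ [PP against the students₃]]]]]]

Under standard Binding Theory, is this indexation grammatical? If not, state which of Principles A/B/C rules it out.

The two coindexed NPs are *the reviewers₁* (the higher occurrence) and *the reviewers₁* (the lower occurrence).
*the reviewers₁* (the lower occurrence) is an R-expression. Principle C requires it to be free everywhere.
*the reviewers₁* (the higher occurrence) c-commands it and carries the same index.
The R-expression is bound → Principle C violation.

Principle C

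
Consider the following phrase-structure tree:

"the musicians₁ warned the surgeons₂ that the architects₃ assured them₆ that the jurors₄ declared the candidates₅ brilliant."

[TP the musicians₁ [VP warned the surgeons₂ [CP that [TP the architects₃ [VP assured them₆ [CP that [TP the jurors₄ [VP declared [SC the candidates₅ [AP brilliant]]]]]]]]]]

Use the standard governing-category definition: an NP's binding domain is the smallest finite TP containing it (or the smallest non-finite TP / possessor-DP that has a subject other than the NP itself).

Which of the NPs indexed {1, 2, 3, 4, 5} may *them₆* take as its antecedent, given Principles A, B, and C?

{1, 2}

*them* is a pronoun, so Principle B applies: it must be free in its binding domain.
Binding domain of *them₆*: the embedded TP, whose subject is the architects₃.
*the musicians₁* c-commands the pronoun but from outside its binding domain, and is not c-commanded by it → coindexation permitted.
*the surgeons₂* c-commands the pronoun but from outside its binding domain, and is not c-commanded by it → coindexation permitted.
*the architects₃* c-commands the pronoun within its binding domain → coindexation would violate Principle B.
*the jurors₄*: the pronoun c-commands this R-expression → coindexation would violate Principle C on *the jurors₄*.
*the candidates₅*: the pronoun c-commands this R-expression → coindexation would violate Principle C on *the candidates₅*.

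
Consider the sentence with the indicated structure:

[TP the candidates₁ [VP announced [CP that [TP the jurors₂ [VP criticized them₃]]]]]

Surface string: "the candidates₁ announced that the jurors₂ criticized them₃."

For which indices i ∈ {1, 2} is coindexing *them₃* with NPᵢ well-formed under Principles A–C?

{1}

*them* is a pronoun, so Principle B applies: it must be free in its binding domain.
Binding domain of *them₃*: the embedded TP, whose subject is the jurors₂.
*the candidates₁* c-commands the pronoun but from outside its binding domain, and is not c-commanded by it → coindexation permitted.
*the jurors₂* c-commands the pronoun within its binding domain → coindexation would violate Principle B.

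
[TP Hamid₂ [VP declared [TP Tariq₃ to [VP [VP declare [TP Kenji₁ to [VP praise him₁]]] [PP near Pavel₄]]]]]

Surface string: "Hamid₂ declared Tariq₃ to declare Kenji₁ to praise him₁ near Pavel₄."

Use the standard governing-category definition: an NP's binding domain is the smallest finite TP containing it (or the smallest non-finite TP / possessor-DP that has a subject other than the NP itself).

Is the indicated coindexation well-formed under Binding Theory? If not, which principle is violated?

Principle B

The two coindexed NPs are *Kenji₁* and *him₁*.
*him₁* is a pronoun. Its binding domain is the embedded TP, whose subject is Kenji₁.
*Kenji₁* c-commands it within that domain and carries the same index.
The pronoun is locally bound → Principle B violation.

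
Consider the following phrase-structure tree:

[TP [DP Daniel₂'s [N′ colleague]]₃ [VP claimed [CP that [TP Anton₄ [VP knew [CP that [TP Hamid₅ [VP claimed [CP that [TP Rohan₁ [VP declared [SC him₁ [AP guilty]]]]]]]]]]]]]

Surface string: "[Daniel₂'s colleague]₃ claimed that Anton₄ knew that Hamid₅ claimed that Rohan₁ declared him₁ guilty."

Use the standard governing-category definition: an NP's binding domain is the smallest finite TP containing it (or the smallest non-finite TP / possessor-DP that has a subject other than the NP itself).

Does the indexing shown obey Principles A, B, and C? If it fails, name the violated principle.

The two coindexed NPs are *Rohan₁* and *him₁*.
*him₁* is a pronoun. Its binding domain is the embedded TP, whose subject is Rohan₁.
*Rohan₁* c-commands it within that domain and carries the same index.
The pronoun is locally bound → Principle B violation.

Principle B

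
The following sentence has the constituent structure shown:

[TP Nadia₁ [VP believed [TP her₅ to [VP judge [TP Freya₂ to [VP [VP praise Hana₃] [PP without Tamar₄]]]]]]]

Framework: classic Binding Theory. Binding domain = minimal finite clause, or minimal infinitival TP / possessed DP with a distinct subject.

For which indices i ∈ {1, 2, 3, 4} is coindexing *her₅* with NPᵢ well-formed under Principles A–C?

*her* is a pronoun, so Principle B applies: it must be free in its binding domain.
Binding domain of *her₅*: the matrix TP, whose subject is Nadia₁.
*Nadia₁* c-commands the pronoun within its binding domain → coindexation would violate Principle B.
*Freya₂*: the pronoun c-commands this R-expression → coindexation would violate Principle C on *Freya₂*.
*Hana₃*: the pronoun c-commands this R-expression → coindexation would violate Principle C on *Hana₃*.
*Tamar₄*: the pronoun c-commands this R-expression → coindexation would violate Principle C on *Tamar₄*.

none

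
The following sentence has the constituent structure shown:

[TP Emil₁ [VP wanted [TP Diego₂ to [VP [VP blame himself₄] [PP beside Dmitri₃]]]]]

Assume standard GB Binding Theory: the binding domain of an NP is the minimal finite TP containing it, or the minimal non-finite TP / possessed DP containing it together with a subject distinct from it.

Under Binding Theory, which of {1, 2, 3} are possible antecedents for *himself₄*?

*himself* is an anaphor, so Principle A applies: it must be bound in its binding domain.
Binding domain of *himself₄*: the embedded TP, whose subject is Diego₂.
*Emil₁* c-commands the anaphor but is outside its binding domain → cannot satisfy Principle A.
*Diego₂* c-commands the anaphor within its binding domain → licit binder.
*Dmitri₃* does not c-command the anaphor → cannot bind it.

{2}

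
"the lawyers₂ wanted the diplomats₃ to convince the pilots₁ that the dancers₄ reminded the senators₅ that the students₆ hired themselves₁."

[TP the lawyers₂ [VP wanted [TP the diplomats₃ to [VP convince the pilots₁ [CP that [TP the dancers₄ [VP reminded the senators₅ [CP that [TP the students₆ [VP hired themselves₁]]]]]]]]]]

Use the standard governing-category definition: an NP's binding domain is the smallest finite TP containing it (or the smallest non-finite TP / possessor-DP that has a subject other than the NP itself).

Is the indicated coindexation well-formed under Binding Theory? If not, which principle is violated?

Principle A

The two coindexed NPs are *the pilots₁* and *themselves₁*.
*themselves₁* is an anaphor. Principle A requires it to be bound within its binding domain — the embedded TP, whose subject is the students₆.
Within that domain it is c-commanded by *the students₆*, which does not share its index.
*the pilots₁* does c-command the anaphor, but from outside its binding domain.
The anaphor is unbound in its domain → Principle A violation.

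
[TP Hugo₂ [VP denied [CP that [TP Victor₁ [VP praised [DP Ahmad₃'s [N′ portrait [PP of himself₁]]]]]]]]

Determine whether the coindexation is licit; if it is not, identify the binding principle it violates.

The two coindexed NPs are *Victor₁* and *himself₁*.
*himself₁* is an anaphor. Principle A requires it to be bound within its binding domain — the possessed DP, whose subject is Ahmad₃.
Within that domain it is c-commanded by *Ahmad₃*, which does not share its index.
*Victor₁* does c-command the anaphor, but from outside its binding domain.
The anaphor is unbound in its domain → Principle A violation.

Principle A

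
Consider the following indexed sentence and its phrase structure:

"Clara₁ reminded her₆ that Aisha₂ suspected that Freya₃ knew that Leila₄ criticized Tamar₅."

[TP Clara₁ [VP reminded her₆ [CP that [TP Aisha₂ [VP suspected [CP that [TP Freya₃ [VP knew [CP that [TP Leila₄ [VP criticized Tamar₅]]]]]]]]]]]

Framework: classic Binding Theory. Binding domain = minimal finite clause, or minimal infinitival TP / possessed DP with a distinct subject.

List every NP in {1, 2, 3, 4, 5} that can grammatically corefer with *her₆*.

*her* is a pronoun, so Principle B applies: it must be free in its binding domain.
Binding domain of *her₆*: the matrix TP, whose subject is Clara₁.
*Clara₁* c-commands the pronoun within its binding domain → coindexation would violate Principle B.
*Aisha₂*: the pronoun c-commands this R-expression → coindexation would violate Principle C on *Aisha₂*.
*Freya₃*: the pronoun c-commands this R-expression → coindexation would violate Principle C on *Freya₃*.
*Leila₄*: the pronoun c-commands this R-expression → coindexation would violate Principle C on *Leila₄*.
*Tamar₅*: the pronoun c-commands this R-expression → coindexation would violate Principle C on *Tamar₅*.

none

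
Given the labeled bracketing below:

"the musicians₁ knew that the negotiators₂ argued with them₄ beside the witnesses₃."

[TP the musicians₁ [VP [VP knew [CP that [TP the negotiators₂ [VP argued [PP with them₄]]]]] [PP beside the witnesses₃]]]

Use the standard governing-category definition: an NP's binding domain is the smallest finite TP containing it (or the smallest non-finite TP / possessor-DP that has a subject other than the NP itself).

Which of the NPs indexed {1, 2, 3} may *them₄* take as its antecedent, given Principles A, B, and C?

{1, 3}

*them* is a pronoun, so Principle B applies: it must be free in its binding domain.
Binding domain of *them₄*: the embedded TP, whose subject is the negotiators₂.
*the musicians₁* c-commands the pronoun but from outside its binding domain, and is not c-commanded by it → coindexation permitted.
*the negotiators₂* c-commands the pronoun within its binding domain → coindexation would violate Principle B.
*the witnesses₃* and the pronoun do not c-command one another → neither Principle B nor Principle C is at stake; coindexation permitted.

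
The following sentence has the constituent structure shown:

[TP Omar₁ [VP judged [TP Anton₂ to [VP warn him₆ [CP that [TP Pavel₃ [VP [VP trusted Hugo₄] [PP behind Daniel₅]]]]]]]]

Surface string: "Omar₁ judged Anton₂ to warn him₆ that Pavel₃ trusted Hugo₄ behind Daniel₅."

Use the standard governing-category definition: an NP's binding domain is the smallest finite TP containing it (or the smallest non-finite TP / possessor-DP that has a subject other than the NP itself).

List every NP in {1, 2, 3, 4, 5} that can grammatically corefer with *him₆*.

{1}

*him* is a pronoun, so Principle B applies: it must be free in its binding domain.
Binding domain of *him₆*: the embedded TP, whose subject is Anton₂.
*Omar₁* c-commands the pronoun but from outside its binding domain, and is not c-commanded by it → coindexation permitted.
*Anton₂* c-commands the pronoun within its binding domain → coindexation would violate Principle B.
*Pavel₃*: the pronoun c-commands this R-expression → coindexation would violate Principle C on *Pavel₃*.
*Hugo₄*: the pronoun c-commands this R-expression → coindexation would violate Principle C on *Hugo₄*.
*Daniel₅*: the pronoun c-commands this R-expression → coindexation would violate Principle C on *Daniel₅*.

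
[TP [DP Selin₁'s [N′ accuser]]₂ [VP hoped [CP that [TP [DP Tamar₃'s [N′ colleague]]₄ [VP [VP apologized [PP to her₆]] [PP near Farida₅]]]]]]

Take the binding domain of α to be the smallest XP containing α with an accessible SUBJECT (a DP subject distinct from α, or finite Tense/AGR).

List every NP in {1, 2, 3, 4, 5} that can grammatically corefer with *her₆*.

{1, 2, 3, 5}

*her* is a pronoun, so Principle B applies: it must be free in its binding domain.
Binding domain of *her₆*: the embedded TP, whose subject is [Tamar₃'s colleague]₄.
*Selin₁* and the pronoun do not c-command one another → neither Principle B nor Principle C is at stake; coindexation permitted.
*[Selin₁'s accuser]₂* c-commands the pronoun but from outside its binding domain, and is not c-commanded by it → coindexation permitted.
*Tamar₃* and the pronoun do not c-command one another → neither Principle B nor Principle C is at stake; coindexation permitted.
*[Tamar₃'s colleague]₄* c-commands the pronoun within its binding domain → coindexation would violate Principle B.
*Farida₅* and the pronoun do not c-command one another → neither Principle B nor Principle C is at stake; coindexation permitted.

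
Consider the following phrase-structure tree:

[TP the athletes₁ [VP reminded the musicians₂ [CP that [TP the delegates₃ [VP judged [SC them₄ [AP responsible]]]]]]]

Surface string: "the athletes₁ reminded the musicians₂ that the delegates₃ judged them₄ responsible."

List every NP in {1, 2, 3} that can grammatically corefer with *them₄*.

*them* is a pronoun, so Principle B applies: it must be free in its binding domain.
Binding domain of *them₄*: the embedded TP, whose subject is the delegates₃.
*the athletes₁* c-commands the pronoun but from outside its binding domain, and is not c-commanded by it → coindexation permitted.
*the musicians₂* c-commands the pronoun but from outside its binding domain, and is not c-commanded by it → coindexation permitted.
*the delegates₃* c-commands the pronoun within its binding domain → coindexation would violate Principle B.

{1, 2}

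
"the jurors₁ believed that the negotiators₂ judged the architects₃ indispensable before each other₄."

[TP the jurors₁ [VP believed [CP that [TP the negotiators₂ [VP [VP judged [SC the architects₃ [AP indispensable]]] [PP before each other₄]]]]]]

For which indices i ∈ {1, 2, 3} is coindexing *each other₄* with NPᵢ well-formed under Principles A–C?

*each other* is an anaphor, so Principle A applies: it must be bound in its binding domain.
Binding domain of *each other₄*: the embedded TP, whose subject is the negotiators₂.
*the jurors₁* c-commands the anaphor but is outside its binding domain → cannot satisfy Principle A.
*the negotiators₂* c-commands the anaphor within its binding domain → licit binder.
*the architects₃* does not c-command the anaphor → cannot bind it.

{2}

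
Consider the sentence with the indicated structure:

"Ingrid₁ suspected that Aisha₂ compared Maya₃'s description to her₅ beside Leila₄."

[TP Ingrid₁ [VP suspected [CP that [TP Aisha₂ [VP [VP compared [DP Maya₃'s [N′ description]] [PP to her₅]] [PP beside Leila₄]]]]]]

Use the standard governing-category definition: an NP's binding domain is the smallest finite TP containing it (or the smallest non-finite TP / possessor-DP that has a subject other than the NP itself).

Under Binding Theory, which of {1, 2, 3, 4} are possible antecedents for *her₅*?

{1, 3, 4}

*her* is a pronoun, so Principle B applies: it must be free in its binding domain.
Binding domain of *her₅*: the embedded TP, whose subject is Aisha₂.
*Ingrid₁* c-commands the pronoun but from outside its binding domain, and is not c-commanded by it → coindexation permitted.
*Aisha₂* c-commands the pronoun within its binding domain → coindexation would violate Principle B.
*Maya₃* and the pronoun do not c-command one another → neither Principle B nor Principle C is at stake; coindexation permitted.
*Leila₄* and the pronoun do not c-command one another → neither Principle B nor Principle C is at stake; coindexation permitted.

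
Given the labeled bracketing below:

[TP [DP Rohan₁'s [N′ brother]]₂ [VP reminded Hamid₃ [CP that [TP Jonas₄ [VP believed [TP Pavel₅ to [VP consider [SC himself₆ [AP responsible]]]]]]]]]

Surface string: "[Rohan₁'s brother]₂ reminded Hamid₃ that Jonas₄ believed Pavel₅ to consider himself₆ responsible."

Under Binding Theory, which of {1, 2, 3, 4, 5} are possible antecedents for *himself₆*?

*himself* is an anaphor, so Principle A applies: it must be bound in its binding domain.
Binding domain of *himself₆*: the embedded TP, whose subject is Pavel₅.
*Rohan₁* does not c-command the anaphor → cannot bind it.
*[Rohan₁'s brother]₂* c-commands the anaphor but is outside its binding domain → cannot satisfy Principle A.
*Hamid₃* c-commands the anaphor but is outside its binding domain → cannot satisfy Principle A.
*Jonas₄* c-commands the anaphor but is outside its binding domain → cannot satisfy Principle A.
*Pavel₅* c-commands the anaphor within its binding domain → licit binder.

{5}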